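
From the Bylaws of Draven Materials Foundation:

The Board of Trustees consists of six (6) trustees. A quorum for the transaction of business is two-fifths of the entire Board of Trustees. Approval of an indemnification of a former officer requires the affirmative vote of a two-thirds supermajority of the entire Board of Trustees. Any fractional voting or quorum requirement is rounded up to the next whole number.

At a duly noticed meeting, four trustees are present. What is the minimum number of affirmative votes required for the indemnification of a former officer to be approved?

4

The indemnification of a former officer requires two-thirds of the entire Board of Trustees (6).
2/3 of 6 = 4.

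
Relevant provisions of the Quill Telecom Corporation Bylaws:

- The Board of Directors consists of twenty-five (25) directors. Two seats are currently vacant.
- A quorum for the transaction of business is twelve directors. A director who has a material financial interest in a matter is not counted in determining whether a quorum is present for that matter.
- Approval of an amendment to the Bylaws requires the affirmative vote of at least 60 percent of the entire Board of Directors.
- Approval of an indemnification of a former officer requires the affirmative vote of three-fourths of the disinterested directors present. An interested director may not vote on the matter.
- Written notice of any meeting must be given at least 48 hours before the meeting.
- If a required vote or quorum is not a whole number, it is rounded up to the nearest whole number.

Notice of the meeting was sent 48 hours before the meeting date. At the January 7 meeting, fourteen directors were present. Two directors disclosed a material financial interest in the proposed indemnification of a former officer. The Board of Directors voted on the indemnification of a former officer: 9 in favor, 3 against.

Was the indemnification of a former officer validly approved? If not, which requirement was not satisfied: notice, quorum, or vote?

Notice: 48 hours given; 48 required (48 ≥ 48). Satisfied.
Quorum: 14 present, but the 2 interested directors do not count, leaving 12. Quorum is 12. Satisfied.
Vote: the indemnification of a former officer requires three-fourths of the disinterested directors present (14 − 2 = 12). 3/4 of 12 = 9, so 9 affirmative votes are needed; 9 voted in favor. Satisfied.

Valid — all requirements satisfied.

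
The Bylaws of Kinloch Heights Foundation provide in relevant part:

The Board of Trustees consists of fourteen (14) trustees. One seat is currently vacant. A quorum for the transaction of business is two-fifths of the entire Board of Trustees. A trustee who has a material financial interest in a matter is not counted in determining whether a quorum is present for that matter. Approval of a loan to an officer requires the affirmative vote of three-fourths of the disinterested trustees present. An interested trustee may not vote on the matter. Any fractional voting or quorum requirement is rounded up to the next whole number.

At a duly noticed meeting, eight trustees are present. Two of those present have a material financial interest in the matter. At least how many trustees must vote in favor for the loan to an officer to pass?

5

The loan to an officer requires three-fourths of the disinterested trustees present (8 − 2 = 6).
3/4 of 6 = 4.50, rounded up to 5.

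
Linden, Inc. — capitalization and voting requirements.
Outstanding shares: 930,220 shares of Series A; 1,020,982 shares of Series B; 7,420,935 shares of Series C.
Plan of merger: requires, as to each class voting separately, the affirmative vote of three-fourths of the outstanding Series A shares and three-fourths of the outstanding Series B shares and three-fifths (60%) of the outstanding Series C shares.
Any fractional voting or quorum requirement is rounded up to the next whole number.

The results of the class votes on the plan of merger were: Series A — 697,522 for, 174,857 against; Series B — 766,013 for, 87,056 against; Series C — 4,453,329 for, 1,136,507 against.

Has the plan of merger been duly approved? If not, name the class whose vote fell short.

Series A: 3/4 of 930220 = 697665; 697,665 required, 697,522 in favor — not approved.
Series B: 3/4 of 1020982 = 765736.50, rounded up to 765737; 765,737 required, 766,013 in favor — approved.
Series C: 3/5 of 7420935 = 4452561; 4,452,561 required, 4,453,329 in favor — approved.

Not approved — the Series A shares did not give the required vote.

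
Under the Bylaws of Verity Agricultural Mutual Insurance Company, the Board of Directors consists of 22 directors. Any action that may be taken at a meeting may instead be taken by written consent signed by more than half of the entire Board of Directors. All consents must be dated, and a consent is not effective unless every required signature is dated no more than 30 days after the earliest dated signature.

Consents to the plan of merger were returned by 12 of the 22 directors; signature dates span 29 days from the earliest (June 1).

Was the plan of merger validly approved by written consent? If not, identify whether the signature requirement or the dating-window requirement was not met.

Effective — both the signature and dating-window requirements are satisfied.

Signatures required: more than half of 22 — a majority of 22 is 12, so 12 needed; 12 signed. Sufficient.
Dating window: the latest signature is 29 days after the earliest; the limit is 30 days. Within the window.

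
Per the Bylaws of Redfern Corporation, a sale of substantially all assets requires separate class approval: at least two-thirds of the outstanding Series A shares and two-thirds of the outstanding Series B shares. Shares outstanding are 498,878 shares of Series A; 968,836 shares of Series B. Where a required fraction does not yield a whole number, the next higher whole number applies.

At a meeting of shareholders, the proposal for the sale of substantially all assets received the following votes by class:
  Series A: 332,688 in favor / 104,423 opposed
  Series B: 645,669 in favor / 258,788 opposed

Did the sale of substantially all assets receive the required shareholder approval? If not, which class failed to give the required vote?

Not approved — the Series B shares did not give the required vote.

Series A: 2/3 of 498878 = 332585.33, rounded up to 332586; 332,586 required, 332,688 in favor — approved.
Series B: 2/3 of 968836 = 645890.67, rounded up to 645891; 645,891 required, 645,669 in favor — not approved.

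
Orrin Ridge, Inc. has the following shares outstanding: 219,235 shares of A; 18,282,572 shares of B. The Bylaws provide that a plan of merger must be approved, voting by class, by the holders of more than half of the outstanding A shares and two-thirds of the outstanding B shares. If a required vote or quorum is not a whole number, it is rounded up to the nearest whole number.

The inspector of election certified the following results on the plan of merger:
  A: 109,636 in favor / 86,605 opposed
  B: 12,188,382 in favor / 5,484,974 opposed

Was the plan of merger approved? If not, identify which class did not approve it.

Approved — every class gave the required vote.

A: a majority of 219235 is 109618; 109,618 required, 109,636 in favor — approved.
B: 2/3 of 18282572 = 12188381.33, rounded up to 12188382; 12,188,382 required, 12,188,382 in favor — approved.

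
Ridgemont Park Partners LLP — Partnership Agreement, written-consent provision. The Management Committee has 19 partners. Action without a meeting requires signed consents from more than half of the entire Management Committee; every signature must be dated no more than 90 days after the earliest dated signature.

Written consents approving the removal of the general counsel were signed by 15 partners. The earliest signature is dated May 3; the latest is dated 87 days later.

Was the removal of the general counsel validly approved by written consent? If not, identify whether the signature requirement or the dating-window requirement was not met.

Signatures required: more than half of 19 — a majority of 19 is 10, so 10 needed; 15 signed. Sufficient.
Dating window: the latest signature is 87 days after the earliest; the limit is 90 days. Within the window.

Effective — both the signature and dating-window requirements are satisfied.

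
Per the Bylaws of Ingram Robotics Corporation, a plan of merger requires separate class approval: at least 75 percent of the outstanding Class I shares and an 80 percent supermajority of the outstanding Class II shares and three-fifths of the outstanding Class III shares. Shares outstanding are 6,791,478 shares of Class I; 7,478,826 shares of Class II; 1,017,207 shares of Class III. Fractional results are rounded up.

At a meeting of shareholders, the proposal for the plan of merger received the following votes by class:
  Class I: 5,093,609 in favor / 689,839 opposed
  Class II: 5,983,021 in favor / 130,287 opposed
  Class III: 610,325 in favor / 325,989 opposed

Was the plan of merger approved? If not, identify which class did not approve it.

Not approved — the Class II shares did not give the required vote.

Class I: 3/4 of 6791478 = 5093608.50, rounded up to 5093609; 5,093,609 required, 5,093,609 in favor — approved.
Class II: 4/5 of 7478826 = 5983060.80, rounded up to 5983061; 5,983,061 required, 5,983,021 in favor — not approved.
Class III: 3/5 of 1017207 = 610324.20, rounded up to 610325; 610,325 required, 610,325 in favor — approved.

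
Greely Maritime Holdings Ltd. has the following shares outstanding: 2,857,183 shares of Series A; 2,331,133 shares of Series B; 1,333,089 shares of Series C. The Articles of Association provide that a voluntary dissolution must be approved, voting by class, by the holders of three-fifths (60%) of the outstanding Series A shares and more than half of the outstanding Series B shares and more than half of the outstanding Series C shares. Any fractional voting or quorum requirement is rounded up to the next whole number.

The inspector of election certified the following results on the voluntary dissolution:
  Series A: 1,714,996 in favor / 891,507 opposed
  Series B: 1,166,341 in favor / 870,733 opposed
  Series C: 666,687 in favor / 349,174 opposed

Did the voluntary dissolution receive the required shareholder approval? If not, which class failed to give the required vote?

Approved — every class gave the required vote.

Series A: 3/5 of 2857183 = 1714309.80, rounded up to 1714310; 1,714,310 required, 1,714,996 in favor — approved.
Series B: a majority of 2331133 is 1165567; 1,165,567 required, 1,166,341 in favor — approved.
Series C: a majority of 1333089 is 666545; 666,545 required, 666,687 in favor — approved.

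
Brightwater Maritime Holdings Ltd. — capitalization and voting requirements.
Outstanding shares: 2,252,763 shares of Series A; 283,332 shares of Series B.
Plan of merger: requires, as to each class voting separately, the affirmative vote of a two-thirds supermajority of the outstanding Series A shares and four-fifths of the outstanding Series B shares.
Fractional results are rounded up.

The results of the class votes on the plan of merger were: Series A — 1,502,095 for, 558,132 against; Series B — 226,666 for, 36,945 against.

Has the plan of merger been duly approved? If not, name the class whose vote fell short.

Approved — every class gave the required vote.

Series A: 2/3 of 2252763 = 1501842; 1,501,842 required, 1,502,095 in favor — approved.
Series B: 4/5 of 283332 = 226665.60, rounded up to 226666; 226,666 required, 226,666 in favor — approved.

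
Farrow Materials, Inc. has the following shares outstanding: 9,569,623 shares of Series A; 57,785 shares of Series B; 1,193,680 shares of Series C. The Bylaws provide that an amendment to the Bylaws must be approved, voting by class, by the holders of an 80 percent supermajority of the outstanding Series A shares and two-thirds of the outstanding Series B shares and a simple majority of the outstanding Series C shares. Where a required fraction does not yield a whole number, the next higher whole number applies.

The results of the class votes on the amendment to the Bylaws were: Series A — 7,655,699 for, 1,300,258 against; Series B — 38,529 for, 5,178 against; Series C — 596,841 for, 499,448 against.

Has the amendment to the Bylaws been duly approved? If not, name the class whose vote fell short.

Approved — every class gave the required vote.

Series A: 4/5 of 9569623 = 7655698.40, rounded up to 7655699; 7,655,699 required, 7,655,699 in favor — approved.
Series B: 2/3 of 57785 = 38523.33, rounded up to 38524; 38,524 required, 38,529 in favor — approved.
Series C: a majority of 1193680 is 596841; 596,841 required, 596,841 in favor — approved.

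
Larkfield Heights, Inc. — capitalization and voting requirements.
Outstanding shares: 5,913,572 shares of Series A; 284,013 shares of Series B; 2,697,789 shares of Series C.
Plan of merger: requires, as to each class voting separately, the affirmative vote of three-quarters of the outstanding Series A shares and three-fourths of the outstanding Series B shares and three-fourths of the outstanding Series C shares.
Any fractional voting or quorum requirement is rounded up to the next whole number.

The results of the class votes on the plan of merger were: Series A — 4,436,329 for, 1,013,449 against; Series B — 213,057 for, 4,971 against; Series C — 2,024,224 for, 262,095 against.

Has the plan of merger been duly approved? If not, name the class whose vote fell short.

Series A: 3/4 of 5913572 = 4435179; 4,435,179 required, 4,436,329 in favor — approved.
Series B: 3/4 of 284013 = 213009.75, rounded up to 213010; 213,010 required, 213,057 in favor — approved.
Series C: 3/4 of 2697789 = 2023341.75, rounded up to 2023342; 2,023,342 required, 2,024,224 in favor — approved.

Approved — every class gave the required vote.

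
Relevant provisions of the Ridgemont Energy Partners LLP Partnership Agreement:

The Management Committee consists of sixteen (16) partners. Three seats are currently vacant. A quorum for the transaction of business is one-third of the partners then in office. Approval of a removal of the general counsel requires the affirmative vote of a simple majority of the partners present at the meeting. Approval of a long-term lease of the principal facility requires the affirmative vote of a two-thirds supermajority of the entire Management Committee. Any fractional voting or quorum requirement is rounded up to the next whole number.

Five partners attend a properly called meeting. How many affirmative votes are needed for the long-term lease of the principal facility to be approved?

11

The long-term lease of the principal facility requires two-thirds of the entire Management Committee (16).
2/3 of 16 = 10.67, rounded up to 11.
(Only 5 can vote, so the long-term lease of the principal facility cannot pass at this meeting, but the required vote is still 11.)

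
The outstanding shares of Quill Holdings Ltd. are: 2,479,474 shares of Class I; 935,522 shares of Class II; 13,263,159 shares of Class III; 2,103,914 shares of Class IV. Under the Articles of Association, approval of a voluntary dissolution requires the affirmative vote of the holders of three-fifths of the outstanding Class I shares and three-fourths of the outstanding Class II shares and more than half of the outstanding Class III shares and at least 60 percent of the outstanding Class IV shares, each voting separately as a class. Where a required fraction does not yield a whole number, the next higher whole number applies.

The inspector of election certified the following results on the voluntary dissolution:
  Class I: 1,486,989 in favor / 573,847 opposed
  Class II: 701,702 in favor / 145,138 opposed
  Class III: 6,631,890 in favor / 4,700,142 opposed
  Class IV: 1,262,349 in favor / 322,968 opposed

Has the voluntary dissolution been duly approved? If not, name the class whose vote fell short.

Class I: 3/5 of 2479474 = 1487684.40, rounded up to 1487685; 1,487,685 required, 1,486,989 in favor — not approved.
Class II: 3/4 of 935522 = 701641.50, rounded up to 701642; 701,642 required, 701,702 in favor — approved.
Class III: a majority of 13263159 is 6631580; 6,631,580 required, 6,631,890 in favor — approved.
Class IV: 3/5 of 2103914 = 1262348.40, rounded up to 1262349; 1,262,349 required, 1,262,349 in favor — approved.

Not approved — the Class I shares did not give the required vote.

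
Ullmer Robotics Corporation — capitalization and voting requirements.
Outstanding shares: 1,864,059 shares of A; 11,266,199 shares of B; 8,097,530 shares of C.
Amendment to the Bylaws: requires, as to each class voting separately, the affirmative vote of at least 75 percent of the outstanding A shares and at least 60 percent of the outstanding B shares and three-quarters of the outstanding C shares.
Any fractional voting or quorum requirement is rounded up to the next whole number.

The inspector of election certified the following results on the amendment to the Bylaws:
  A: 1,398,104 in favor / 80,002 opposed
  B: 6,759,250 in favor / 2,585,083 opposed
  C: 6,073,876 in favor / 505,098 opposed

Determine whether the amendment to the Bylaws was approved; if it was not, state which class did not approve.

Not approved — the B shares did not give the required vote.

A: 3/4 of 1864059 = 1398044.25, rounded up to 1398045; 1,398,045 required, 1,398,104 in favor — approved.
B: 3/5 of 11266199 = 6759719.40, rounded up to 6759720; 6,759,720 required, 6,759,250 in favor — not approved.
C: 3/4 of 8097530 = 6073147.50, rounded up to 6073148; 6,073,148 required, 6,073,876 in favor — approved.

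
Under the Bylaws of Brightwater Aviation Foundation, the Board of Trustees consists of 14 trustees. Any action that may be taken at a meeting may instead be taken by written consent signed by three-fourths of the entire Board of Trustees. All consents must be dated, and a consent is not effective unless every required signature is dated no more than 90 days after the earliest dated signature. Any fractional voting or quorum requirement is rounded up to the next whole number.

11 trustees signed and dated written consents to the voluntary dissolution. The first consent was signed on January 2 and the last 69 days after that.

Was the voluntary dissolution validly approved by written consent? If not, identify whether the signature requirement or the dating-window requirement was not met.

Effective — both the signature and dating-window requirements are satisfied.

Signatures required: three-fourths of 14 — 3/4 of 14 = 10.50, rounded up to 11, so 11 needed; 11 signed. Sufficient.
Dating window: the latest signature is 69 days after the earliest; the limit is 90 days. Within the window.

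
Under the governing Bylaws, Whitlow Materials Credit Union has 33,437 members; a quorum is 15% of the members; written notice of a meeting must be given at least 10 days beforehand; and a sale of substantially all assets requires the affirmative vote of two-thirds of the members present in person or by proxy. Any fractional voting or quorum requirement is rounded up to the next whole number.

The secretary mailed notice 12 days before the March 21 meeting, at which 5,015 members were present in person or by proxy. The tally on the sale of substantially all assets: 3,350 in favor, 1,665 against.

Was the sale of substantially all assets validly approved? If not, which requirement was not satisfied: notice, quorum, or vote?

Notice: 12 days given; 10 required. Satisfied.
Quorum: 15% of 33,437 = 5,015.55, rounded up to 5,016; 5,015 present. Not satisfied.
Vote: requires two-thirds of those present (5,015); 2/3 of 5015 = 3343.33, rounded up to 3344, so 3,344 needed; 3,350 in favor. Satisfied.

Invalid — quorum requirement not satisfied.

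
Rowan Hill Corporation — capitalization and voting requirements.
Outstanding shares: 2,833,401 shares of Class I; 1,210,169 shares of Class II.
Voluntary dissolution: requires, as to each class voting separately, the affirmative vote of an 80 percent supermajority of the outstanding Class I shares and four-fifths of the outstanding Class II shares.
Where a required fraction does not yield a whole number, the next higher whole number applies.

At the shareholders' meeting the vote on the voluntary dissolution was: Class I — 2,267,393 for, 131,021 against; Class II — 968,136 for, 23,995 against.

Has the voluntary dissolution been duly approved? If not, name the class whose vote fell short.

Approved — every class gave the required vote.

Class I: 4/5 of 2833401 = 2266720.80, rounded up to 2266721; 2,266,721 required, 2,267,393 in favor — approved.
Class II: 4/5 of 1210169 = 968135.20, rounded up to 968136; 968,136 required, 968,136 in favor — approved.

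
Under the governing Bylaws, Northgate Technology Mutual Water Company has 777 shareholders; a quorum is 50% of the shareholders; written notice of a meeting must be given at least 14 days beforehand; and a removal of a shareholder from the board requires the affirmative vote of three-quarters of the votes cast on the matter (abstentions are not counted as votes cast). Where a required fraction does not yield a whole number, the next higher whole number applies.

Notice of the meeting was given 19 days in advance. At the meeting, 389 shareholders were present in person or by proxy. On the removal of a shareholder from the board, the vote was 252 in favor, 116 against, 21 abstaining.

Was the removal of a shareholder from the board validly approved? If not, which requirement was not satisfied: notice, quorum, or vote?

Notice: 19 days given; 14 required. Satisfied.
Quorum: 50% of 777 = 388.50, rounded up to 389; 389 present. Satisfied.
Vote: requires three-fourths of the votes cast (389 − 21 abstaining = 368); 3/4 of 368 = 276, so 276 needed; 252 in favor. Not satisfied.

Invalid — vote requirement not satisfied.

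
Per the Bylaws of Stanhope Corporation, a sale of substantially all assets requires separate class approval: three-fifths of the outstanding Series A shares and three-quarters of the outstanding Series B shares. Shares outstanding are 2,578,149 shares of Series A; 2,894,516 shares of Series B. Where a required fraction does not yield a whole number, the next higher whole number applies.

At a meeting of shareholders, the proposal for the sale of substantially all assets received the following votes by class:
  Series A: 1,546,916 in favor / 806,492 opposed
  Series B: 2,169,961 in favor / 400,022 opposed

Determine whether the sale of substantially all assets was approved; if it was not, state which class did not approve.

Not approved — the Series B shares did not give the required vote.

Series A: 3/5 of 2578149 = 1546889.40, rounded up to 1546890; 1,546,890 required, 1,546,916 in favor — approved.
Series B: 3/4 of 2894516 = 2170887; 2,170,887 required, 2,169,961 in favor — not approved.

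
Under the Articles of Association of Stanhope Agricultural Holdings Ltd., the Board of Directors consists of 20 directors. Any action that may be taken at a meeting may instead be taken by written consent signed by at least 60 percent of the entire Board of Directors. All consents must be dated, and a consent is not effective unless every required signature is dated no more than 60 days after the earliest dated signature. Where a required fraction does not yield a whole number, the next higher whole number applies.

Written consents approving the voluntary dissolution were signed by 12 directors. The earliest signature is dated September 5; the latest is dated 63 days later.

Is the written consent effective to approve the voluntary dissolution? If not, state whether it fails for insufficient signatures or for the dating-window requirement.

Signatures required: at least 60 percent of 20 — 3/5 of 20 = 12, so 12 needed; 12 signed. Sufficient.
Dating window: the latest signature is 63 days after the earliest; the limit is 60 days. Outside the window.

Not effective — dating-window requirement not satisfied.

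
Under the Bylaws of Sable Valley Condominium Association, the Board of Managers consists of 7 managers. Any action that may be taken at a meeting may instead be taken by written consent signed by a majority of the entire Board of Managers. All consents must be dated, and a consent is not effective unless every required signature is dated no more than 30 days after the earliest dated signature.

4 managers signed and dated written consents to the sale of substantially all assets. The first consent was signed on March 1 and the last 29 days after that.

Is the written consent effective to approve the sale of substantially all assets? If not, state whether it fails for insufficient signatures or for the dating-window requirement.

Signatures required: a majority of 7 — a majority of 7 is 4, so 4 needed; 4 signed. Sufficient.
Dating window: the latest signature is 29 days after the earliest; the limit is 30 days. Within the window.

Effective — both the signature and dating-window requirements are satisfied.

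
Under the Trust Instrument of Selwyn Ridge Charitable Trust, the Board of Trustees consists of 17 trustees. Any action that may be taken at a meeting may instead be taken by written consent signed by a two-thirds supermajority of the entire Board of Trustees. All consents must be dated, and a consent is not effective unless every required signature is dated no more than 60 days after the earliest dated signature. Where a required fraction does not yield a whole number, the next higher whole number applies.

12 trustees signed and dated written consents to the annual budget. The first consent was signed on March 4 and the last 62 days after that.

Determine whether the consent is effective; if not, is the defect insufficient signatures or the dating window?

Signatures required: a two-thirds supermajority of 17 — 2/3 of 17 = 11.33, rounded up to 12, so 12 needed; 12 signed. Sufficient.
Dating window: the latest signature is 62 days after the earliest; the limit is 60 days. Outside the window.

Not effective — dating-window requirement not satisfied.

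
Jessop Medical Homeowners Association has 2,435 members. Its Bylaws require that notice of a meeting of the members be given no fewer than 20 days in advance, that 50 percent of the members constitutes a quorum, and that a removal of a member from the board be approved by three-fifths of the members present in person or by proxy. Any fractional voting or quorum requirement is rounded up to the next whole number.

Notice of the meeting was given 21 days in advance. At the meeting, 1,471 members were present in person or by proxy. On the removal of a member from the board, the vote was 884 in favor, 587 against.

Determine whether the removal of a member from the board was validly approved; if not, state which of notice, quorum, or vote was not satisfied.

Valid — all requirements satisfied.

Notice: 21 days given; 20 required. Satisfied.
Quorum: 50% of 2,435 = 1,217.50, rounded up to 1,218; 1,471 present. Satisfied.
Vote: requires three-fifths of those present (1,471); 3/5 of 1471 = 882.60, rounded up to 883, so 883 needed; 884 in favor. Satisfied.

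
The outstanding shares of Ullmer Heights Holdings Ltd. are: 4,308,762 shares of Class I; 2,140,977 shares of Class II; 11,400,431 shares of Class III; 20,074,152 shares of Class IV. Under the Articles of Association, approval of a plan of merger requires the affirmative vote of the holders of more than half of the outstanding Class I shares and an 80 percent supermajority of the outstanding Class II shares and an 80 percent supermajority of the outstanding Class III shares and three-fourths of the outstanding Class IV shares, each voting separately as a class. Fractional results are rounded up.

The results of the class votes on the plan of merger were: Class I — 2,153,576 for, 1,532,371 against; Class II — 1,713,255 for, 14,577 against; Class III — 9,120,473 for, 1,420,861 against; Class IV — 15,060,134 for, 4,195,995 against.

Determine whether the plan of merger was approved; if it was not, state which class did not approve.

Class I: a majority of 4308762 is 2154382; 2,154,382 required, 2,153,576 in favor — not approved.
Class II: 4/5 of 2140977 = 1712781.60, rounded up to 1712782; 1,712,782 required, 1,713,255 in favor — approved.
Class III: 4/5 of 11400431 = 9120344.80, rounded up to 9120345; 9,120,345 required, 9,120,473 in favor — approved.
Class IV: 3/4 of 20074152 = 15055614; 15,055,614 required, 15,060,134 in favor — approved.

Not approved — the Class I shares did not give the required vote.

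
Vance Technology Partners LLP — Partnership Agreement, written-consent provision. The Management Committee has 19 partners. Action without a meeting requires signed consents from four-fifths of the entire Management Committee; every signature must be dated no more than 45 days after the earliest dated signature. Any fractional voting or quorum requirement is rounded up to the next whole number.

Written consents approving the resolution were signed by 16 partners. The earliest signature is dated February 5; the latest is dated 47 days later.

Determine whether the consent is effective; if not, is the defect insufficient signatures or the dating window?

Not effective — dating-window requirement not satisfied.

Signatures required: four-fifths of 19 — 4/5 of 19 = 15.20, rounded up to 16, so 16 needed; 16 signed. Sufficient.
Dating window: the latest signature is 47 days after the earliest; the limit is 45 days. Outside the window.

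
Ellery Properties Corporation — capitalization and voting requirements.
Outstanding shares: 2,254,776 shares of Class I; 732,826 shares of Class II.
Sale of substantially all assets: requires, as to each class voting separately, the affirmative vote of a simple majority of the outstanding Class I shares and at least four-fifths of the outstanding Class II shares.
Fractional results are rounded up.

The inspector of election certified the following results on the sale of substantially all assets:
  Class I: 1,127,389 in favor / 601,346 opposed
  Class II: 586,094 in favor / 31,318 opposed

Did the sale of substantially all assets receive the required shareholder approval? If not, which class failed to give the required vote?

Not approved — the Class II shares did not give the required vote.

Class I: a majority of 2254776 is 1127389; 1,127,389 required, 1,127,389 in favor — approved.
Class II: 4/5 of 732826 = 586260.80, rounded up to 586261; 586,261 required, 586,094 in favor — not approved.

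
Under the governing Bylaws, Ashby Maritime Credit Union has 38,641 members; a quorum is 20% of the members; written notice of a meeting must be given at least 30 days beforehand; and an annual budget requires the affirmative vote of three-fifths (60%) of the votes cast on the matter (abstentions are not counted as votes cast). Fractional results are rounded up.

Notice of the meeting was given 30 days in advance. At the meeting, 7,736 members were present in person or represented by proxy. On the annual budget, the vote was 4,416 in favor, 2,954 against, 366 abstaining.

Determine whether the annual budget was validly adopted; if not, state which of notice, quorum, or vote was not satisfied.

Invalid — vote requirement not satisfied.

Notice: 30 days given; 30 required. Satisfied.
Quorum: 20% of 38,641 = 7,728.20, rounded up to 7,729; 7,736 present. Satisfied.
Vote: requires three-fifths of the votes cast (7,736 − 366 abstaining = 7,370); 3/5 of 7370 = 4422, so 4,422 needed; 4,416 in favor. Not satisfied.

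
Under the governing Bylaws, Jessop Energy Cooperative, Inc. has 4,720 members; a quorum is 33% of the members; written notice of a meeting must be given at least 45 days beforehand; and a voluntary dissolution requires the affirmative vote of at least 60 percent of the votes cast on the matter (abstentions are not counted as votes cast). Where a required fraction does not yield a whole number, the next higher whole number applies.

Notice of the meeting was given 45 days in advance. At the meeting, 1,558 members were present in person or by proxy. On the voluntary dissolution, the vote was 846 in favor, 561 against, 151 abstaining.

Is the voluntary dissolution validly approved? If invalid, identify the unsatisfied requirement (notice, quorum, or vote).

Notice: 45 days given; 45 required. Satisfied.
Quorum: 33% of 4,720 = 1,557.60, rounded up to 1,558; 1,558 present. Satisfied.
Vote: requires three-fifths of the votes cast (1,558 − 151 abstaining = 1,407); 3/5 of 1407 = 844.20, rounded up to 845, so 845 needed; 846 in favor. Satisfied.

Valid — all requirements satisfied.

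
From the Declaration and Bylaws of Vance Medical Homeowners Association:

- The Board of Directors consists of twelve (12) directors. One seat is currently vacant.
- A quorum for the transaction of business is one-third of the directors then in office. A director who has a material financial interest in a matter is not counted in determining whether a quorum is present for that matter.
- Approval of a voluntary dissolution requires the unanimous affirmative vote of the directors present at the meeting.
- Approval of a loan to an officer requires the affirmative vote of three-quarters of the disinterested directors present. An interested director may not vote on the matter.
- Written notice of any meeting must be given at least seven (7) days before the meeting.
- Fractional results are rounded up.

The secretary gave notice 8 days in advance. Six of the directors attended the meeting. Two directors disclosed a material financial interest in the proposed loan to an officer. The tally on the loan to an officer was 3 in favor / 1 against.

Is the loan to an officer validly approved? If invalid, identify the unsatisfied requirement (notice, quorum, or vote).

Valid — all requirements satisfied.

Notice: 8 days given; 7 required (8 ≥ 7). Satisfied.
Quorum: 6 present, but the 2 interested directors do not count, leaving 4. Quorum is 4. Satisfied.
Vote: the loan to an officer requires three-fourths of the disinterested directors present (6 − 2 = 4). 3/4 of 4 = 3, so 3 affirmative votes are needed; 3 voted in favor. Satisfied.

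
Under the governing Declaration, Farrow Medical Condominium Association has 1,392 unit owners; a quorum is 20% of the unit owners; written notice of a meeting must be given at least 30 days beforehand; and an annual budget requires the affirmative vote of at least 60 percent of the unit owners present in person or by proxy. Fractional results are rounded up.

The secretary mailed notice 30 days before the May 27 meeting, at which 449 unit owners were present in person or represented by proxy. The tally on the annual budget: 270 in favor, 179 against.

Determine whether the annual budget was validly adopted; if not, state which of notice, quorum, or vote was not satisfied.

Notice: 30 days given; 30 required. Satisfied.
Quorum: 20% of 1,392 = 278.40, rounded up to 279; 449 present. Satisfied.
Vote: requires three-fifths of those present (449); 3/5 of 449 = 269.40, rounded up to 270, so 270 needed; 270 in favor. Satisfied.

Valid — all requirements satisfied.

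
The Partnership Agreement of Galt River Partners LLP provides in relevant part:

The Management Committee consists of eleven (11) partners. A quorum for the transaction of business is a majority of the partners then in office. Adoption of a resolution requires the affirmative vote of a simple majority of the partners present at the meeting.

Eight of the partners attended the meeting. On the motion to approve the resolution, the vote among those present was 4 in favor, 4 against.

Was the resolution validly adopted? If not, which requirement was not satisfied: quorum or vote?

Quorum: 8 present; quorum is 6. Satisfied.
Vote: the resolution requires a majority of the partners present (8). A majority of 8 is 5, so 5 affirmative votes are needed; 4 voted in favor. Not satisfied.

Invalid — vote requirement not satisfied.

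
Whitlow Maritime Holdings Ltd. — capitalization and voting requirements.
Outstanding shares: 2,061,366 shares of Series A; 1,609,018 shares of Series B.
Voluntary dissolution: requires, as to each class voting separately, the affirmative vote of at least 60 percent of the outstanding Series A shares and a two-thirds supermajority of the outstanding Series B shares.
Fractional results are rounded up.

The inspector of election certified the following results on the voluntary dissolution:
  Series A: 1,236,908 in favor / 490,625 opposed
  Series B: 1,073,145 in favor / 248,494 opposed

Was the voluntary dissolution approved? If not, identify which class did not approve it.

Series A: 3/5 of 2061366 = 1236819.60, rounded up to 1236820; 1,236,820 required, 1,236,908 in favor — approved.
Series B: 2/3 of 1609018 = 1072678.67, rounded up to 1072679; 1,072,679 required, 1,073,145 in favor — approved.

Approved — every class gave the required vote.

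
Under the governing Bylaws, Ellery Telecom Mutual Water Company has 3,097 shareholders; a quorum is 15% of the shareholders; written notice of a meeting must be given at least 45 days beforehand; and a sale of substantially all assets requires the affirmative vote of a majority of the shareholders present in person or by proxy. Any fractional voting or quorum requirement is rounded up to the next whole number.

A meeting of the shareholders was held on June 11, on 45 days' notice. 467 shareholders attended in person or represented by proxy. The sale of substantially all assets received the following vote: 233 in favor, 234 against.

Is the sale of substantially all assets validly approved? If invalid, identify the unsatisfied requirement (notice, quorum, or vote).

Notice: 45 days given; 45 required. Satisfied.
Quorum: 15% of 3,097 = 464.55, rounded up to 465; 467 present. Satisfied.
Vote: requires a majority of those present (467); a majority of 467 is 234, so 234 needed; 233 in favor. Not satisfied.

Invalid — vote requirement not satisfied.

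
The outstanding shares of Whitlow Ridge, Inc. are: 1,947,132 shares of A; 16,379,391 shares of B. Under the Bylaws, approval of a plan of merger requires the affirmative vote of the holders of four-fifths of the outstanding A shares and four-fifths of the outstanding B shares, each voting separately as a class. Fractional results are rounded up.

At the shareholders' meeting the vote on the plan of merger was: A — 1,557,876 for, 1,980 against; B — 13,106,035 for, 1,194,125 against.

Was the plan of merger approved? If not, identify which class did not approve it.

Approved — every class gave the required vote.

A: 4/5 of 1947132 = 1557705.60, rounded up to 1557706; 1,557,706 required, 1,557,876 in favor — approved.
B: 4/5 of 16379391 = 13103512.80, rounded up to 13103513; 13,103,513 required, 13,106,035 in favor — approved.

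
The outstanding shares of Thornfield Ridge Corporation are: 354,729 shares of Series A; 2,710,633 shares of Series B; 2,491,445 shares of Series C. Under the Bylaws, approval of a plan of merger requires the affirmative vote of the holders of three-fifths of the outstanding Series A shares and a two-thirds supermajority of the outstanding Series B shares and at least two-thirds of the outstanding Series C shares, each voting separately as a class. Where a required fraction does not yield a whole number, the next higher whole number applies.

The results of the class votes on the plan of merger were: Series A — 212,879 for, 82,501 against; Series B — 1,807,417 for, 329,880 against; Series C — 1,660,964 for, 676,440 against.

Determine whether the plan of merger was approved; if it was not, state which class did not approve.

Series A: 3/5 of 354729 = 212837.40, rounded up to 212838; 212,838 required, 212,879 in favor — approved.
Series B: 2/3 of 2710633 = 1807088.67, rounded up to 1807089; 1,807,089 required, 1,807,417 in favor — approved.
Series C: 2/3 of 2491445 = 1660963.33, rounded up to 1660964; 1,660,964 required, 1,660,964 in favor — approved.

Approved — every class gave the required vote.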